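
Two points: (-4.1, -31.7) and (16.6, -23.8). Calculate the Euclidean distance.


dx = 16.6 + 4.1 = 20.7
dy = -23.8 + 31.7 = 7.9
d = sqrt(428.49 + 62.41) = sqrt(490.9) = 22.1563

22.1563


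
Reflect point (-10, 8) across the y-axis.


Reflection rule for y-axis: (-x, y)
(-10, 8) -> (10, 8)

(10, 8)


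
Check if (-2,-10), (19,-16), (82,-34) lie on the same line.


-2*(-16+ 34) + 19*(-34+ 10) + 82*(-10+ 16)
= -36 - 456 + 492 = 0

Yes, collinear (determinant = 0)


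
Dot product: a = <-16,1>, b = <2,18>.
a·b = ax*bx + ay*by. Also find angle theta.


a·b = -16*2 + 1*18 = -32 + 18 = -14
|a| = sqrt(256+1) = 16.0312
|b| = sqrt(4+324) = 18.1108
cos(theta) = -14/(sqrt(257)*sqrt(328)) = -14/sqrt(84296) = -0.048220
theta = arccos(-14/sqrt(84296)) = 92.7639 degrees

a·b = -14, theta = 92.7639 deg


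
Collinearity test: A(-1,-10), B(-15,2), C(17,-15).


-1*(2+ 15) - 15*(-15+ 10) + 17*(-10-2)
= -17 + 75 - 204 = -146

No, not collinear (determinant = -146)


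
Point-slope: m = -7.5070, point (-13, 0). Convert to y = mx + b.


y - 0 = -7.5070(x + 13)
y = -7.5070x + 0 + 7.5070*(-13)
y = -7.5070x - 97.5910

y = -7.5070x - 97.5910


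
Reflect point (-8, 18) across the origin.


Reflection rule for origin: (-x, -y)
(-8, 18) -> (8, -18)

(8, -18)


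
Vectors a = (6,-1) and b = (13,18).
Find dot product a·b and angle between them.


a·b = 6*13 - 1*18 = 78 - 18 = 60
|a| = sqrt(36+1) = 6.0828
|b| = sqrt(169+324) = 22.2036
cos(theta) = 60/(sqrt(37)*sqrt(493)) = 60/sqrt(18241) = 0.444249
theta = arccos(60/sqrt(18241)) = 63.6247 degrees

a·b = 60, theta = 63.6247 deg


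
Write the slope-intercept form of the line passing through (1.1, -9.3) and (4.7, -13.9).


m = (-4.6)/(3.6) = -1.2778
b = y1 - m*x1 = -9.3 - (-4.6*1.1)/(3.6) = -9.3 + 1.4056 = -7.8944

y = -1.2778x - 7.8944


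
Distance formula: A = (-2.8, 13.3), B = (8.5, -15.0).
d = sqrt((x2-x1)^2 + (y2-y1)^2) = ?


dx = 8.5 + 2.8 = 11.3
dy = -15.0 - 13.3 = -28.3
d = sqrt(127.69 + 800.89) = sqrt(928.58) = 30.4726

30.4726


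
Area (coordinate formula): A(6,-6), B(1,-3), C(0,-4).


6*(-3+ 4) = 6
1*(-4+ 6) = 2
0*(-6+ 3) = 0
sum = 8
Area = |8|/2 = 4.0000

4.0000 sq units


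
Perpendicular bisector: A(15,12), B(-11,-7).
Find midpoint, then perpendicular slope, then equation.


Midpoint = (2, 2.5)
Slope of AB = dy/dx = -19/(-26) = 0.7308
Perp slope = -dx/dy = -26/19 = -1.3684
b = My - (perp slope)*Mx = 2.5 + (-26*2)/(-19) = 2.5 + 2.7368 = 5.2368

y = -1.3684x + 5.2368


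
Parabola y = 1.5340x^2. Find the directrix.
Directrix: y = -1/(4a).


a = 1.5340
1/(4a) = 0.1630
directrix: y = -0.1630 = -0.1630

y = -0.1630


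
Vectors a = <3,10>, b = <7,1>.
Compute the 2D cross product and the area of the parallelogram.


cross = 3*1 - 10*7 = 3 - 70 = -67
Parallelogram area = |-67| = 67

cross = -67, parallelogram area = 67


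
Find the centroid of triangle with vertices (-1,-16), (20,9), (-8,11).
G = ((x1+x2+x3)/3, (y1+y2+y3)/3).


Gx = (-1+20- 8)/3 = 11/3 = 3.6667
Gy = (-16+9+11)/3 = 4/3 = 1.3333

G = (3.6667, 1.3333)


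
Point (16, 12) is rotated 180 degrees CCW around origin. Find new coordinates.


cos(180) = -1, sin(180) = 0
x' = 16*(-1) - 12*0 = -16
y' = 16*0 + 12*(-1) = -12

(-16, -12)


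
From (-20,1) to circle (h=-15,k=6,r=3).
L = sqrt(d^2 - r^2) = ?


d = sqrt((-20+ 15)^2 + (1-6)^2) = sqrt(25+25) = 7.0711
L = sqrt(50.0000 - 9) = sqrt(41.0000) = 6.4031

6.4031


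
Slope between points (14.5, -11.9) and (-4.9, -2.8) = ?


dy = -2.8 + 11.9 = 9.1
dx = -4.9 - 14.5 = -19.4
m = 9.1/(-19.4) = -0.4691

m = -0.4691


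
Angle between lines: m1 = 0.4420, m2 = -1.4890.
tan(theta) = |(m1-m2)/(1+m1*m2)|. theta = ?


m1-m2 = 1.931
1+m1*m2 = 0.341862
tan(theta) = |1.931/0.341862| = 5.648478
theta = arctan(|1.931/0.341862|) = 79.9604 degrees (acute angle)

79.9604 degrees


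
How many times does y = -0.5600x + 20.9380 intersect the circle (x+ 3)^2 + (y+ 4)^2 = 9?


Substitute y = -0.5600x + 20.9380: (x+ 3)^2 + (-0.5600x+20.9380+ 4)^2 = 9
Expand to Ax^2 + Bx + C = 0, where b-k = 24.938
A = 1+m^2 = 1.3136
B = 2(m(b-k) - h) = 2(-0.5600*24.938 + 3) = -21.93056
C = h^2 + (b-k)^2 - r^2 = 9 + 621.903844 - 9 = 621.903844
disc = B^2-4AC = 480.9495 - 3267.7316 = -2786.7821
disc < 0

0 intersection points


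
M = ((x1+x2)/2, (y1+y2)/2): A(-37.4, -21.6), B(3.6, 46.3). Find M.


Mx = (-37.4 + 3.6)/2 = -33.8/2 = -16.9000
My = (-21.6 + 46.3)/2 = 24.7/2 = 12.3500

(-16.9000, 12.3500)


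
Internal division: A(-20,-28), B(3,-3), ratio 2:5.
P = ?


Px = (2*3 + 5*(-20))/7 = -94/7 = -13.4286
Py = (2*(-3) + 5*(-28))/7 = -146/7 = -20.8571

P = (-13.4286, -20.8571)


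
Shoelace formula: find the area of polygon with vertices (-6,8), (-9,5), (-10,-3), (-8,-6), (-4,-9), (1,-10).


sum(xi*y_{i+1}) = -6*5 - 9*(-3) - 10*(-6) - 8*(-9) - 4*(-10) + 1*8 = 177
sum(yi*x_{i+1}) = 8*(-9) + 5*(-10) - 3*(-8) - 6*(-4) - 9*1 - 10*(-6) = -23
Area = |177 + 23|/2 = 200/2 = 100.0000

100.0000 sq units


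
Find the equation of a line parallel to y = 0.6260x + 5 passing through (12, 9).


Parallel lines have equal slopes.
m2 = 0.6260
b2 = 9 - 0.6260*12 = 1.4880

y = 0.6260x + 1.4880


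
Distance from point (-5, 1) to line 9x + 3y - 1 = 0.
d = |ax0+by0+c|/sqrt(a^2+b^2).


|9*(-5) + 3*1 - 1| = |-43| = 43
sqrt(81 + 9) = sqrt(90) = 9.4868
d = 43/sqrt(90) = 4.5326

4.5326


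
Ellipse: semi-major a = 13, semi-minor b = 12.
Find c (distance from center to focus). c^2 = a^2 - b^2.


c^2 = 13^2 - 12^2 = 169 - 144 = 25
c = sqrt(25) = 5.0000

c = 5.0000


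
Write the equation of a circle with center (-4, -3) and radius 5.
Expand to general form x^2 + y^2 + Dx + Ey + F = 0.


(x+ 4)^2 + (y+ 3)^2 = 5^2
D = -2h = 8, E = -2k = 6
F = h^2+k^2-r^2 = 16+9-25 = 0

x^2 + y^2 + 8x + 6y = 0


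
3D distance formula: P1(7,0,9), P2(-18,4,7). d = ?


dx=-25, dy=4, dz=-2
d = sqrt(625+16+4) = sqrt(645) = 25.3969

25.3969


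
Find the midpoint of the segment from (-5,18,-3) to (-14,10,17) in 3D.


Mx = (-5- 14)/2 = -9.5000
My = (18+10)/2 = 14.0000
Mz = (-3+17)/2 = 7.0000

M = (-9.5000, 14.0000, 7.0000)


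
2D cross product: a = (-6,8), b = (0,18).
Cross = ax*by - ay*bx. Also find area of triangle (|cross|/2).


cross = -6*18 - 8*0 = -108 - 0 = -108
Triangle area = |-108|/2 = 108/2 = 54.0000

cross = -108, triangle area = 54.0000


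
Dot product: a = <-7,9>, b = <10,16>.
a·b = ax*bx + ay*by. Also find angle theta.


a·b = -7*10 + 9*16 = -70 + 144 = 74
|a| = sqrt(49+81) = 11.4018
|b| = sqrt(100+256) = 18.8680
cos(theta) = 74/(sqrt(130)*sqrt(356)) = 74/sqrt(46280) = 0.343981
theta = arccos(74/sqrt(46280)) = 69.8804 degrees

a·b = 74, theta = 69.8804 deg


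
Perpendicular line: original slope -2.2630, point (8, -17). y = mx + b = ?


Perpendicular slope = -1/m1 = -1/(-2.2630) = 0.4419
b2 = y0 - m2*x0 = -17 + 8/(-2.2630) = -17 - 3.5351 = -20.5351

y = 0.4419x - 20.5351


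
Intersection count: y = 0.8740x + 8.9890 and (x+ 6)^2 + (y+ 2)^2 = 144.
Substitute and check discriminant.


Substitute y = 0.8740x + 8.9890: (x+ 6)^2 + (0.8740x+8.9890+ 2)^2 = 144
Expand to Ax^2 + Bx + C = 0, where b-k = 10.989
A = 1+m^2 = 1.763876
B = 2(m(b-k) - h) = 2(0.8740*10.989 + 6) = 31.208772
C = h^2 + (b-k)^2 - r^2 = 36 + 120.758121 - 144 = 12.758121
disc = B^2-4AC = 973.9874 - 90.0150 = 883.9724
disc > 0

2 intersection points


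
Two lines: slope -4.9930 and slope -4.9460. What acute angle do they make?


m1-m2 = -0.047
1+m1*m2 = 25.695378
tan(theta) = |-0.047/25.695378| = 0.001829
theta = arctan(|-0.047/25.695378|) = 0.1048 degrees (acute angle)

0.1048 degrees


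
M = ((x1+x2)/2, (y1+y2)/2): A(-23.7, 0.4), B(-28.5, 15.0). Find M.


Mx = (-23.7 - 28.5)/2 = -52.2/2 = -26.1000
My = (0.4 + 15.0)/2 = 15.4/2 = 7.7000

(-26.1000, 7.7000)


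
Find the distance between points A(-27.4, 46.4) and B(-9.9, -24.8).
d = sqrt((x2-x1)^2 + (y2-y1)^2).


dx = -9.9 + 27.4 = 17.5
dy = -24.8 - 46.4 = -71.2
d = sqrt(306.25 + 5069.44) = sqrt(5375.69) = 73.3191

73.3191


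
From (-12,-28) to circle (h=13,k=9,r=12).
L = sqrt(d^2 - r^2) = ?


d = sqrt((-12-13)^2 + (-28-9)^2) = sqrt(625+1369) = 44.6542
L = sqrt(1994.0000 - 144) = sqrt(1850.0000) = 43.0116

43.0116


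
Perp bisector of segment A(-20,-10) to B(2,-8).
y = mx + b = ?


Midpoint = (-9, -9)
Slope of AB = dy/dx = 2/22 = 0.0909
Perp slope = -dx/dy = -22/2 = -11.0000
b = My - (perp slope)*Mx = -9 + (22*(-9))/2 = -9 - 99.0000 = -108.0000

y = -11.0000x - 108.0000


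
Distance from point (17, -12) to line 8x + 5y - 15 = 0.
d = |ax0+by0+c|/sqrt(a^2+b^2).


|8*17 + 5*(-12) - 15| = |61| = 61
sqrt(64 + 25) = sqrt(89) = 9.4340
d = 61/sqrt(89) = 6.4660

6.4660


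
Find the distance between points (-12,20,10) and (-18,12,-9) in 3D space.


dx=-6, dy=-8, dz=-19
d = sqrt(36+64+361) = sqrt(461) = 21.4709

21.4709


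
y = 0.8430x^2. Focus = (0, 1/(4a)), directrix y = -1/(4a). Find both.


a = 0.8430
1/(4a) = 0.2966
Focus = (0, 0.2966)
Directrix: y = -0.2966

Focus = (0, 0.2966), Directrix: y = -0.2966


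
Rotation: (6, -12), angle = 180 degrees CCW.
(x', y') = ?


cos(180) = -1, sin(180) = 0
x' = 6*(-1) + 12*0 = -6
y' = 6*0 - 12*(-1) = 12

(-6, 12)


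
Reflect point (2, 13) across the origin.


Reflection rule for origin: (-x, -y)
(2, 13) -> (-2, -13)

(-2, -13)


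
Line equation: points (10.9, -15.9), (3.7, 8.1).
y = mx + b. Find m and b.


m = (24.0)/(-7.2) = -3.3333
b = y1 - m*x1 = -15.9 - (24.0*10.9)/(-7.2) = -15.9 + 36.3333 = 20.4333

y = -3.3333x + 20.4333


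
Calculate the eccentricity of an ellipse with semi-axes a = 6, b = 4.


c = sqrt(36-16) = sqrt(20) = 4.4721
e = c/a = sqrt(20)/6 = 0.7454

e = 0.7454


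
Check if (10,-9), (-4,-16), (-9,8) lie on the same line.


10*(-16-8) - 4*(8+ 9) - 9*(-9+ 16)
= -240 - 68 - 63 = -371

No, not collinear (determinant = -371)


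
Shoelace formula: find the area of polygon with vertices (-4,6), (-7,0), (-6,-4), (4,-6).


sum(xi*y_{i+1}) = -4*0 - 7*(-4) - 6*(-6) + 4*6 = 88
sum(yi*x_{i+1}) = 6*(-7) + 0*(-6) - 4*4 - 6*(-4) = -34
Area = |88 + 34|/2 = 122/2 = 61.0000

61.0000 sq units


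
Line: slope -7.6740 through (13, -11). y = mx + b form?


y + 11 = -7.6740(x - 13)
y = -7.6740x - 11 + 7.6740*13
y = -7.6740x + 88.7620

y = -7.6740x + 88.7620


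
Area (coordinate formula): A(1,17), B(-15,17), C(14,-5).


1*(17+ 5) = 22
-15*(-5-17) = 330
14*(17-17) = 0
sum = 352
Area = |352|/2 = 176.0000

176.0000 sq units


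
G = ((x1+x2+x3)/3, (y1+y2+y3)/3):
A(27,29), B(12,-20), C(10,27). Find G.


Gx = (27+12+10)/3 = 49/3 = 16.3333
Gy = (29- 20+27)/3 = 36/3 = 12.0000

G = (16.3333, 12.0000)


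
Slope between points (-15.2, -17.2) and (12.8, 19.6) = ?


dy = 19.6 + 17.2 = 36.8
dx = 12.8 + 15.2 = 28.0
m = 36.8/28.0 = 1.3143

m = 1.3143


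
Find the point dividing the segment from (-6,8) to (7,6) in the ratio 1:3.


Px = (1*7 + 3*(-6))/4 = -11/4 = -2.7500
Py = (1*6 + 3*8)/4 = 30/4 = 7.5000

P = (-2.7500, 7.5000)


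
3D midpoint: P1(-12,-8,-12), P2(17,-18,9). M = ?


Mx = (-12+17)/2 = 2.5000
My = (-8- 18)/2 = -13.0000
Mz = (-12+9)/2 = -1.5000

M = (2.5000, -13.0000, -1.5000)


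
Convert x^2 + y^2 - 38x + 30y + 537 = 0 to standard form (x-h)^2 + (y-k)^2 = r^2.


h = -D/2 = 38/2 = 19
k = -E/2 = -30/2 = -15
r^2 = h^2 + k^2 - F = 361 + 225 - 537 = 49
r = 7

Center (19, -15), radius = 7


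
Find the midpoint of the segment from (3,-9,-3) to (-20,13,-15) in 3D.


Mx = (3- 20)/2 = -8.5000
My = (-9+13)/2 = 2.0000
Mz = (-3- 15)/2 = -9.0000

M = (-8.5000, 2.0000, -9.0000)


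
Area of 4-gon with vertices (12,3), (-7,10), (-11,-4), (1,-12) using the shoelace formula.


sum(xi*y_{i+1}) = 12*10 - 7*(-4) - 11*(-12) + 1*3 = 283
sum(yi*x_{i+1}) = 3*(-7) + 10*(-11) - 4*1 - 12*12 = -279
Area = |283 + 279|/2 = 562/2 = 281.0000

281.0000 sq units


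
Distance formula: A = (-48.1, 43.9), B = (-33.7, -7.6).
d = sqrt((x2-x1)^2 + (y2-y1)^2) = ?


dx = -33.7 + 48.1 = 14.4
dy = -7.6 - 43.9 = -51.5
d = sqrt(207.36 + 2652.25) = sqrt(2859.61) = 53.4753

53.4753


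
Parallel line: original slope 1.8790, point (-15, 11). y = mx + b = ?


Parallel lines have equal slopes.
m2 = 1.8790
b2 = 11 - 1.8790*(-15) = 39.1850

y = 1.8790x + 39.1850


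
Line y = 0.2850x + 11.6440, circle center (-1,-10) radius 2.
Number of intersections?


Substitute y = 0.2850x + 11.6440: (x+ 1)^2 + (0.2850x+11.6440+ 10)^2 = 4
Expand to Ax^2 + Bx + C = 0, where b-k = 21.644
A = 1+m^2 = 1.081225
B = 2(m(b-k) - h) = 2(0.2850*21.644 + 1) = 14.33708
C = h^2 + (b-k)^2 - r^2 = 1 + 468.462736 - 4 = 465.462736
disc = B^2-4AC = 205.5519 - 2013.0798 = -1807.5279
disc < 0

0 intersection points


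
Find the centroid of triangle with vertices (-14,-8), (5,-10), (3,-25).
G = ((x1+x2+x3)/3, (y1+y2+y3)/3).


Gx = (-14+5+3)/3 = -6/3 = -2.0000
Gy = (-8- 10- 25)/3 = -43/3 = -14.3333

G = (-2.0000, -14.3333)


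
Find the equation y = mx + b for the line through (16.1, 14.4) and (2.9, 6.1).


m = (-8.3)/(-13.2) = 0.6288
b = y1 - m*x1 = 14.4 - (-8.3*16.1)/(-13.2) = 14.4 - 10.1235 = 4.2765

y = 0.6288x + 4.2765


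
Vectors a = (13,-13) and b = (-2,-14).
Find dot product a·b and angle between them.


a·b = 13*(-2) - 13*(-14) = -26 + 182 = 156
|a| = sqrt(169+169) = 18.3848
|b| = sqrt(4+196) = 14.1421
cos(theta) = 156/(sqrt(338)*sqrt(200)) = 156/sqrt(67600) = 0.600000
theta = arccos(156/sqrt(67600)) = 53.1301 degrees

a·b = 156, theta = 53.1301 deg


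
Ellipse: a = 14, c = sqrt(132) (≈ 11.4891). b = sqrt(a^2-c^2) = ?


b^2 = 14^2 - (sqrt(132))^2 = 196 - 132 = 64
b = sqrt(64) = 8

b = 8


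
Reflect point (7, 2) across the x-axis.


Reflection rule for x-axis: (x, -y)
(7, 2) -> (7, -2)

(7, -2)


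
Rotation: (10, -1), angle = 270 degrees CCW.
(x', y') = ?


cos(270) = 0, sin(270) = -1
x' = 10*0 + 1*(-1) = -1
y' = 10*(-1) - 1*0 = -10

(-1, -10)


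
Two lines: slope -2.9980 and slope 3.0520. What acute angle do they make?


m1-m2 = -6.05
1+m1*m2 = -8.149896
tan(theta) = |-6.05/(-8.149896)| = 0.742341
theta = arctan(|-6.05/(-8.149896)|) = 36.5880 degrees (acute angle)

36.5880 degrees


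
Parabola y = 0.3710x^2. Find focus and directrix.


a = 0.3710
1/(4a) = 0.6739
Focus = (0, 0.6739)
Directrix: y = -0.6739

Focus = (0, 0.6739), Directrix: y = -0.6739


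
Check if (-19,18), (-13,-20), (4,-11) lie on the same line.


-19*(-20+ 11) - 13*(-11-18) + 4*(18+ 20)
= 171 + 377 + 152 = 700

No, not collinear (determinant = 700)


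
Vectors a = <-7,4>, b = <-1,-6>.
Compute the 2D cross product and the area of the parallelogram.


cross = -7*(-6) - 4*(-1) = 42 + 4 = 46
Parallelogram area = |46| = 46

cross = 46, parallelogram area = 46


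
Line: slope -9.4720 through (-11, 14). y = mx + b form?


y - 14 = -9.4720(x + 11)
y = -9.4720x + 14 + 9.4720*(-11)
y = -9.4720x - 90.1920

y = -9.4720x - 90.1920


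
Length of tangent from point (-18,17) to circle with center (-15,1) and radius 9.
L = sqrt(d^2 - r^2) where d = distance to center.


d = sqrt((-18+ 15)^2 + (17-1)^2) = sqrt(9+256) = 16.2788
L = sqrt(265.0000 - 81) = sqrt(184.0000) = 13.5647

13.5647


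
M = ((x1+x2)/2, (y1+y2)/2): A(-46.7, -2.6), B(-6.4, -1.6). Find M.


Mx = (-46.7 - 6.4)/2 = -53.1/2 = -26.5500
My = (-2.6 - 1.6)/2 = -4.2/2 = -2.1000

(-26.5500, -2.1000)


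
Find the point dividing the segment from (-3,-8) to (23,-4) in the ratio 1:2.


Px = (1*23 + 2*(-3))/3 = 17/3 = 5.6667
Py = (1*(-4) + 2*(-8))/3 = -20/3 = -6.6667

P = (5.6667, -6.6667)


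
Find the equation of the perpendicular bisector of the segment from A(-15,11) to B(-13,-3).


Midpoint = (-14, 4)
Slope of AB = dy/dx = -14/2 = -7.0000
Perp slope = -dx/dy = 2/14 = 0.1429
b = My - (perp slope)*Mx = 4 + (2*(-14))/(-14) = 4 + 2.0000 = 6.0000

y = 0.1429x + 6.0000


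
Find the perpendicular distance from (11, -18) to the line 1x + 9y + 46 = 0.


|1*11 + 9*(-18) + 46| = |-105| = 105
sqrt(1 + 81) = sqrt(82) = 9.0554
d = 105/sqrt(82) = 11.5953

11.5953


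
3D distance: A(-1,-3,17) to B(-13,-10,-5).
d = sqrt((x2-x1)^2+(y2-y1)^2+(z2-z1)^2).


dx=-12, dy=-7, dz=-22
d = sqrt(144+49+484) = sqrt(677) = 26.0192

26.0192


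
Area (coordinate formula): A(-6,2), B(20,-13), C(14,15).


-6*(-13-15) = 168
20*(15-2) = 260
14*(2+ 13) = 210
sum = 638
Area = |638|/2 = 319.0000

319.0000 sq units


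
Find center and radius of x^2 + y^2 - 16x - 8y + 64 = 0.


h = -D/2 = 16/2 = 8
k = -E/2 = 8/2 = 4
r^2 = h^2 + k^2 - F = 64 + 16 - 64 = 16
r = 4

Center (8, 4), radius = 4


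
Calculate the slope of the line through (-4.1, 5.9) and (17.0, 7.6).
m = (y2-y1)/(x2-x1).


dy = 7.6 - 5.9 = 1.7
dx = 17.0 + 4.1 = 21.1
m = 1.7/21.1 = 0.0806

m = 0.0806


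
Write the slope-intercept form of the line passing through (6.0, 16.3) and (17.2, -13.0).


m = (-29.3)/(11.2) = -2.6161
b = y1 - m*x1 = 16.3 - (-29.3*6.0)/(11.2) = 16.3 + 15.6964 = 31.9964

y = -2.6161x + 31.9964


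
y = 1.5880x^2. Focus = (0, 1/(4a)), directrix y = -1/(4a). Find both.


a = 1.5880
1/(4a) = 0.1574
Focus = (0, 0.1574)
Directrix: y = -0.1574

Focus = (0, 0.1574), Directrix: y = -0.1574


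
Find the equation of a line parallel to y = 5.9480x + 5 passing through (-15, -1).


Parallel lines have equal slopes.
m2 = 5.9480
b2 = -1 - 5.9480*(-15) = 88.2200

y = 5.9480x + 88.2200


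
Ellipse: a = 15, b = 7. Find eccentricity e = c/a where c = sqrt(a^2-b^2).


c = sqrt(225-49) = sqrt(176) = 13.2665
e = c/a = sqrt(176)/15 = 0.8844

e = 0.8844


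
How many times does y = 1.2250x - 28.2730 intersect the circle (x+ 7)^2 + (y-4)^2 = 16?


Substitute y = 1.2250x - 28.2730: (x+ 7)^2 + (1.2250x- 28.2730-4)^2 = 16
Expand to Ax^2 + Bx + C = 0, where b-k = -32.273
A = 1+m^2 = 2.500625
B = 2(m(b-k) - h) = 2(1.2250*(-32.273) + 7) = -65.06885
C = h^2 + (b-k)^2 - r^2 = 49 + 1041.546529 - 16 = 1074.546529
disc = B^2-4AC = 4233.9552 - 10748.1517 = -6514.1965
disc < 0

0 intersection points


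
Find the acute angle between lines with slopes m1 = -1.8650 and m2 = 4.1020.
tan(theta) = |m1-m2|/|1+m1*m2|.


m1-m2 = -5.967
1+m1*m2 = -6.65023
tan(theta) = |-5.967/(-6.65023)| = 0.897262
theta = arctan(|-5.967/(-6.65023)|) = 41.9004 degrees (acute angle)

41.9004 degrees


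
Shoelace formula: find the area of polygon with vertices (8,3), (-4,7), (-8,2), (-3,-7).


sum(xi*y_{i+1}) = 8*7 - 4*2 - 8*(-7) - 3*3 = 95
sum(yi*x_{i+1}) = 3*(-4) + 7*(-8) + 2*(-3) - 7*8 = -130
Area = |95 + 130|/2 = 225/2 = 112.5000

112.5000 sq units


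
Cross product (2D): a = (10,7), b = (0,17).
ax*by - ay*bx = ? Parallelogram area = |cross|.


cross = 10*17 - 7*0 = 170 - 0 = 170
Parallelogram area = |170| = 170

cross = 170, parallelogram area = 170


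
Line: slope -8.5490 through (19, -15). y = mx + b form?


y + 15 = -8.5490(x - 19)
y = -8.5490x - 15 + 8.5490*19
y = -8.5490x + 147.4310

y = -8.5490x + 147.4310


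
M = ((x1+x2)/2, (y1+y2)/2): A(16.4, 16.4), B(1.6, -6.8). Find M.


Mx = (16.4 + 1.6)/2 = 18.0/2 = 9.0000
My = (16.4 - 6.8)/2 = 9.6/2 = 4.8000

(9.0000, 4.8000)


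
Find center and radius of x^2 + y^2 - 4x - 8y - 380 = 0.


h = -D/2 = 4/2 = 2
k = -E/2 = 8/2 = 4
r^2 = h^2 + k^2 - F = 4 + 16 + 380 = 400
r = 20

Center (2, 4), radius = 20


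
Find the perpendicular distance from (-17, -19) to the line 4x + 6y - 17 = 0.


|4*(-17) + 6*(-19) - 17| = |-199| = 199
sqrt(16 + 36) = sqrt(52) = 7.2111
d = 199/sqrt(52) = 27.5963

27.5963


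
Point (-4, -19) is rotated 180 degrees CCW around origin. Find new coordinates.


cos(180) = -1, sin(180) = 0
x' = -4*(-1) + 19*0 = 4
y' = -4*0 - 19*(-1) = 19

(4, 19)


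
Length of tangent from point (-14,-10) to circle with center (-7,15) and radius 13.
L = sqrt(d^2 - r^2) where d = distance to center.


d = sqrt((-14+ 7)^2 + (-10-15)^2) = sqrt(49+625) = 25.9615
L = sqrt(674.0000 - 169) = sqrt(505.0000) = 22.4722

22.4722


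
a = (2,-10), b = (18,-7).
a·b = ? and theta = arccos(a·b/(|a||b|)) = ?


a·b = 2*18 - 10*(-7) = 36 + 70 = 106
|a| = sqrt(4+100) = 10.1980
|b| = sqrt(324+49) = 19.3132
cos(theta) = 106/(sqrt(104)*sqrt(373)) = 106/sqrt(38792) = 0.538189
theta = arccos(106/sqrt(38792)) = 57.4396 degrees

a·b = 106, theta = 57.4396 deg


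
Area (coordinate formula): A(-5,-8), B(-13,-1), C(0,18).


-5*(-1-18) = 95
-13*(18+ 8) = -338
0*(-8+ 1) = 0
sum = -243
Area = |-243|/2 = 121.5000

121.5000 sq units


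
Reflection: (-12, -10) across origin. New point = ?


Reflection rule for origin: (-x, -y)
(-12, -10) -> (12, 10)

(12, 10)


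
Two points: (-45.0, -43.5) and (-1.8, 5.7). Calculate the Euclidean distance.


dx = -1.8 + 45.0 = 43.2
dy = 5.7 + 43.5 = 49.2
d = sqrt(1866.24 + 2420.64) = sqrt(4286.88) = 65.4743

65.4743


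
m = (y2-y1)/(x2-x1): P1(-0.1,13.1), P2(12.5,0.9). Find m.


dy = 0.9 - 13.1 = -12.2
dx = 12.5 + 0.1 = 12.6
m = -12.2/12.6 = -0.9683

m = -0.9683


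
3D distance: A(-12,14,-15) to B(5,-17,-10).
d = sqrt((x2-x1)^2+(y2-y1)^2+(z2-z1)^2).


dx=17, dy=-31, dz=5
d = sqrt(289+961+25) = sqrt(1275) = 35.7071

35.7071


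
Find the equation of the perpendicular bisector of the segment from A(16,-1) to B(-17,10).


Midpoint = (-0.5, 4.5)
Slope of AB = dy/dx = 11/(-33) = -0.3333
Perp slope = -dx/dy = 33/11 = 3.0000
b = My - (perp slope)*Mx = 4.5 + (-33*(-0.5))/11 = 4.5 + 1.5000 = 6.0000

y = 3.0000x + 6.0000


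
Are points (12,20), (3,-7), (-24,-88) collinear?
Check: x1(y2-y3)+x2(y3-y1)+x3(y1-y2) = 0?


12*(-7+ 88) + 3*(-88-20) - 24*(20+ 7)
= 972 - 324 - 648 = 0

Yes, collinear (determinant = 0)


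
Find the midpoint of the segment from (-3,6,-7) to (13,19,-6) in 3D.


Mx = (-3+13)/2 = 5.0000
My = (6+19)/2 = 12.5000
Mz = (-7- 6)/2 = -6.5000

M = (5.0000, 12.5000, -6.5000)


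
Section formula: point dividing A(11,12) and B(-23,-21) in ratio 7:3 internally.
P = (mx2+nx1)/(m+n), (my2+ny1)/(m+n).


Px = (7*(-23) + 3*11)/10 = -128/10 = -12.8000
Py = (7*(-21) + 3*12)/10 = -111/10 = -11.1000

P = (-12.8000, -11.1000)


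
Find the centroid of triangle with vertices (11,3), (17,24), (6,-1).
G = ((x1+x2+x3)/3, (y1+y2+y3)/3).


Gx = (11+17+6)/3 = 34/3 = 11.3333
Gy = (3+24- 1)/3 = 26/3 = 8.6667

G = (11.3333, 8.6667)


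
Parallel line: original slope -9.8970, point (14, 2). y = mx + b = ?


Parallel lines have equal slopes.
m2 = -9.8970
b2 = 2 + 9.8970*14 = 140.5580

y = -9.8970x + 140.5580


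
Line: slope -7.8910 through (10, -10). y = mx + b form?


y + 10 = -7.8910(x - 10)
y = -7.8910x - 10 + 7.8910*10
y = -7.8910x + 68.9100

y = -7.8910x + 68.9100


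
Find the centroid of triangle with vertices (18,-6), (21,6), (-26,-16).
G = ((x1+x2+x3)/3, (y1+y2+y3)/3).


Gx = (18+21- 26)/3 = 13/3 = 4.3333
Gy = (-6+6- 16)/3 = -16/3 = -5.3333

G = (4.3333, -5.3333)


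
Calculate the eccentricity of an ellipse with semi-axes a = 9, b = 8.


c = sqrt(81-64) = sqrt(17) = 4.1231
e = c/a = sqrt(17)/9 = 0.4581

e = 0.4581


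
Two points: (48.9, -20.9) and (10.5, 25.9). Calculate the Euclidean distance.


dx = 10.5 - 48.9 = -38.4
dy = 25.9 + 20.9 = 46.8
d = sqrt(1474.56 + 2190.24) = sqrt(3664.8) = 60.5376

60.5376


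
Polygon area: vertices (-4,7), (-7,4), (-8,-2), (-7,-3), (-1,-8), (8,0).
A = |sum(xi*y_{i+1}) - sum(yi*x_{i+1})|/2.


sum(xi*y_{i+1}) = -4*4 - 7*(-2) - 8*(-3) - 7*(-8) - 1*0 + 8*7 = 134
sum(yi*x_{i+1}) = 7*(-7) + 4*(-8) - 2*(-7) - 3*(-1) - 8*8 + 0*(-4) = -128
Area = |134 + 128|/2 = 262/2 = 131.0000

131.0000 sq units


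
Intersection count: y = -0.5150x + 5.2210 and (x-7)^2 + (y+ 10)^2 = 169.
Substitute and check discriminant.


Substitute y = -0.5150x + 5.2210: (x-7)^2 + (-0.5150x+5.2210+ 10)^2 = 169
Expand to Ax^2 + Bx + C = 0, where b-k = 15.221
A = 1+m^2 = 1.265225
B = 2(m(b-k) - h) = 2(-0.5150*15.221 - 7) = -29.67763
C = h^2 + (b-k)^2 - r^2 = 49 + 231.678841 - 169 = 111.678841
disc = B^2-4AC = 880.7617 - 565.1954 = 315.5663
disc > 0

2 intersection points


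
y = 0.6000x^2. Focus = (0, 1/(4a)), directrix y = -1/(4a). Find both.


a = 0.6000
1/(4a) = 0.4167
Focus = (0, 0.4167)
Directrix: y = -0.4167

Focus = (0, 0.4167), Directrix: y = -0.4167


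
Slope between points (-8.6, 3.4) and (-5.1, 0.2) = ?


dy = 0.2 - 3.4 = -3.2
dx = -5.1 + 8.6 = 3.5
m = -3.2/3.5 = -0.9143

m = -0.9143


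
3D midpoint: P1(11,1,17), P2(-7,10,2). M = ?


Mx = (11- 7)/2 = 2.0000
My = (1+10)/2 = 5.5000
Mz = (17+2)/2 = 9.5000

M = (2.0000, 5.5000, 9.5000)


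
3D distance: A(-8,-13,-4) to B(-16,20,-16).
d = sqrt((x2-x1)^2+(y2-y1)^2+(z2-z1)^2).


dx=-8, dy=33, dz=-12
d = sqrt(64+1089+144) = sqrt(1297) = 36.0139

36.0139


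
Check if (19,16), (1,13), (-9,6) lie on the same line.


19*(13-6) + 1*(6-16) - 9*(16-13)
= 133 - 10 - 27 = 96

No, not collinear (determinant = 96)


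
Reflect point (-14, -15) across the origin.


Reflection rule for origin: (-x, -y)
(-14, -15) -> (14, 15)

(14, 15)


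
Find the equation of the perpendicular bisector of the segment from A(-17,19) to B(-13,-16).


Midpoint = (-15, 1.5)
Slope of AB = dy/dx = -35/4 = -8.7500
Perp slope = -dx/dy = 4/35 = 0.1143
b = My - (perp slope)*Mx = 1.5 + (4*(-15))/(-35) = 1.5 + 1.7143 = 3.2143

y = 0.1143x + 3.2143


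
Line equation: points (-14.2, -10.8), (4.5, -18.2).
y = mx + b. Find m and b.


m = (-7.4)/(18.7) = -0.3957
b = y1 - m*x1 = -10.8 - (-7.4*(-14.2))/(18.7) = -10.8 - 5.6193 = -16.4193

y = -0.3957x - 16.4193


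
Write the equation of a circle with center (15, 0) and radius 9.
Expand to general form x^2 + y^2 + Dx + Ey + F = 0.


(x-15)^2 + (y-0)^2 = 9^2
D = -2h = -30, E = -2k = 0
F = h^2+k^2-r^2 = 225+0-81 = 144

x^2 + y^2 - 30x + 144 = 0


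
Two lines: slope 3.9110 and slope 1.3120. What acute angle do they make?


m1-m2 = 2.599
1+m1*m2 = 6.131232
tan(theta) = |2.599/6.131232| = 0.423895
theta = arctan(|2.599/6.131232|) = 22.9719 degrees (acute angle)

22.9719 degrees


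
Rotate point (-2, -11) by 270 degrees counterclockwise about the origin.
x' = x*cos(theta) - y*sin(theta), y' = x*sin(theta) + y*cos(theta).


cos(270) = 0, sin(270) = -1
x' = -2*0 + 11*(-1) = -11
y' = -2*(-1) - 11*0 = 2

(-11, 2)


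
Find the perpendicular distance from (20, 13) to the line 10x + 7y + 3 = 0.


|10*20 + 7*13 + 3| = |294| = 294
sqrt(100 + 49) = sqrt(149) = 12.2066
d = 294/sqrt(149) = 24.0854

24.0854


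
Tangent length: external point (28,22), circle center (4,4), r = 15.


d = sqrt((28-4)^2 + (22-4)^2) = sqrt(576+324) = 30.0000
L = sqrt(900.0000 - 225) = sqrt(675.0000) = 25.9808

25.9808


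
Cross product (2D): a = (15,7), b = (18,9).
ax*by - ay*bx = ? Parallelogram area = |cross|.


cross = 15*9 - 7*18 = 135 - 126 = 9
Parallelogram area = |9| = 9

cross = 9, parallelogram area = 9


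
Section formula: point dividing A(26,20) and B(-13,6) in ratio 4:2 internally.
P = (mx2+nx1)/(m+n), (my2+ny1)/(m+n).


Px = (4*(-13) + 2*26)/6 = 0/6 = 0
Py = (4*6 + 2*20)/6 = 64/6 = 10.6667

P = (0, 10.6667)


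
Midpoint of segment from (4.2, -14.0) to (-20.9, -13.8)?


Mx = (4.2 - 20.9)/2 = -16.7/2 = -8.3500
My = (-14.0 - 13.8)/2 = -27.8/2 = -13.9000

(-8.3500, -13.9000)


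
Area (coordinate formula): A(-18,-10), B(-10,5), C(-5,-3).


-18*(5+ 3) = -144
-10*(-3+ 10) = -70
-5*(-10-5) = 75
sum = -139
Area = |-139|/2 = 69.5000

69.5000 sq units


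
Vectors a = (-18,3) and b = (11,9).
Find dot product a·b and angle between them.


a·b = -18*11 + 3*9 = -198 + 27 = -171
|a| = sqrt(324+9) = 18.2483
|b| = sqrt(121+81) = 14.2127
cos(theta) = -171/(sqrt(333)*sqrt(202)) = -171/sqrt(67266) = -0.659323
theta = arccos(-171/sqrt(67266)) = 131.2483 degrees

a·b = -171, theta = 131.2483 deg


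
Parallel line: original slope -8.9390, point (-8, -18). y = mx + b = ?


Parallel lines have equal slopes.
m2 = -8.9390
b2 = -18 + 8.9390*(-8) = -89.5120

y = -8.9390x - 89.5120


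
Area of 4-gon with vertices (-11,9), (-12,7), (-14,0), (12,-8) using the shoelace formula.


sum(xi*y_{i+1}) = -11*7 - 12*0 - 14*(-8) + 12*9 = 143
sum(yi*x_{i+1}) = 9*(-12) + 7*(-14) + 0*12 - 8*(-11) = -118
Area = |143 + 118|/2 = 261/2 = 130.5000

130.5000 sq units


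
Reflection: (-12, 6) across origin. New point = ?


Reflection rule for origin: (-x, -y)
(-12, 6) -> (12, -6)

(12, -6)


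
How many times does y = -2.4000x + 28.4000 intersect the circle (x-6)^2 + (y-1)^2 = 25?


Substitute y = -2.4000x + 28.4000: (x-6)^2 + (-2.4000x+28.4000-1)^2 = 25
Expand to Ax^2 + Bx + C = 0, where b-k = 27.4
A = 1+m^2 = 6.76
B = 2(m(b-k) - h) = 2(-2.4000*27.4 - 6) = -143.52
C = h^2 + (b-k)^2 - r^2 = 36 + 750.76 - 25 = 761.76
disc = B^2-4AC = 20597.9904 - 20597.9904 = 0
disc = 0

1 intersection point (tangent)


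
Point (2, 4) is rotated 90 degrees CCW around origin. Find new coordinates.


cos(90) = 0, sin(90) = 1
x' = 2*0 - 4*1 = -4
y' = 2*1 + 4*0 = 2

(-4, 2)


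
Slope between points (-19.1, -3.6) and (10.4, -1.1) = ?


dy = -1.1 + 3.6 = 2.5
dx = 10.4 + 19.1 = 29.5
m = 2.5/29.5 = 0.0847

m = 0.0847


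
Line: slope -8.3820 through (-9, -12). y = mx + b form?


y + 12 = -8.3820(x + 9)
y = -8.3820x - 12 + 8.3820*(-9)
y = -8.3820x - 87.4380

y = -8.3820x - 87.4380


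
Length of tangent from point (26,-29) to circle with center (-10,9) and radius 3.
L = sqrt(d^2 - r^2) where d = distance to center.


d = sqrt((26+ 10)^2 + (-29-9)^2) = sqrt(1296+1444) = 52.3450
L = sqrt(2740.0000 - 9) = sqrt(2731.0000) = 52.2590

52.2590


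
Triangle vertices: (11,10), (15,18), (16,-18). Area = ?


11*(18+ 18) = 396
15*(-18-10) = -420
16*(10-18) = -128
sum = -152
Area = |-152|/2 = 76.0000

76.0000 sq units


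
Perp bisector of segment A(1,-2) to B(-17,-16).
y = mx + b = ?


Midpoint = (-8, -9)
Slope of AB = dy/dx = -14/(-18) = 0.7778
Perp slope = -dx/dy = -18/14 = -1.2857
b = My - (perp slope)*Mx = -9 + (-18*(-8))/(-14) = -9 - 10.2857 = -19.2857

y = -1.2857x - 19.2857


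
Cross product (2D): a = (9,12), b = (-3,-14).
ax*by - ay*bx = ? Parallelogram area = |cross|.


cross = 9*(-14) - 12*(-3) = -126 + 36 = -90
Parallelogram area = |-90| = 90

cross = -90, parallelogram area = 90


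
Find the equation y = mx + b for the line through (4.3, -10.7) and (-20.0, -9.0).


m = (1.7)/(-24.3) = -0.0700
b = y1 - m*x1 = -10.7 - (1.7*4.3)/(-24.3) = -10.7 + 0.3008 = -10.3992

y = -0.0700x - 10.3992


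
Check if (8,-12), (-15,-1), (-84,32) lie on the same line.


8*(-1-32) - 15*(32+ 12) - 84*(-12+ 1)
= -264 - 660 + 924 = 0

Yes, collinear (determinant = 0)


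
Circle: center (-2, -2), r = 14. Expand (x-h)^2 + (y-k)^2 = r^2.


(x+ 2)^2 + (y+ 2)^2 = 14^2
D = -2h = 4, E = -2k = 4
F = h^2+k^2-r^2 = 4+4-196 = -188

x^2 + y^2 + 4x + 4y - 188 = 0


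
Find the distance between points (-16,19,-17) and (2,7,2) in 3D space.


dx=18, dy=-12, dz=19
d = sqrt(324+144+361) = sqrt(829) = 28.7924

28.7924


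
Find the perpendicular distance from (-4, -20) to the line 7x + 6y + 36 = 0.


|7*(-4) + 6*(-20) + 36| = |-112| = 112
sqrt(49 + 36) = sqrt(85) = 9.2195
d = 112/sqrt(85) = 12.1481

12.1481


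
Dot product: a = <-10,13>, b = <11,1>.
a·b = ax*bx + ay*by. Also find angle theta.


a·b = -10*11 + 13*1 = -110 + 13 = -97
|a| = sqrt(100+169) = 16.4012
|b| = sqrt(121+1) = 11.0454
cos(theta) = -97/(sqrt(269)*sqrt(122)) = -97/sqrt(32818) = -0.535446
theta = arccos(-97/sqrt(32818)) = 122.3742 degrees

a·b = -97, theta = 122.3742 deg


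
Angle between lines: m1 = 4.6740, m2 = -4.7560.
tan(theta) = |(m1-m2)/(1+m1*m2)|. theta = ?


m1-m2 = 9.43
1+m1*m2 = -21.229544
tan(theta) = |9.43/(-21.229544)| = 0.444192
theta = arctan(|9.43/(-21.229544)|) = 23.9504 degrees (acute angle)

23.9504 degrees


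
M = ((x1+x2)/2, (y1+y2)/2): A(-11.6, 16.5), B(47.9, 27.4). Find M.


Mx = (-11.6 + 47.9)/2 = 36.3/2 = 18.1500
My = (16.5 + 27.4)/2 = 43.9/2 = 21.9500

(18.1500, 21.9500)


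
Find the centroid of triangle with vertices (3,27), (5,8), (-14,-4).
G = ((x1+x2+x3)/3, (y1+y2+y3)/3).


Gx = (3+5- 14)/3 = -6/3 = -2.0000
Gy = (27+8- 4)/3 = 31/3 = 10.3333

G = (-2.0000, 10.3333)


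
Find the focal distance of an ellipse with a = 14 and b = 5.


c^2 = 14^2 - 5^2 = 196 - 25 = 171
c = sqrt(171) = 13.0767

c = 13.0767


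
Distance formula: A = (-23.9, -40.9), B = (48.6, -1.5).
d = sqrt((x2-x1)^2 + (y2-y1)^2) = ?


dx = 48.6 + 23.9 = 72.5
dy = -1.5 + 40.9 = 39.4
d = sqrt(5256.25 + 1552.36) = sqrt(6808.61) = 82.5143

82.5143


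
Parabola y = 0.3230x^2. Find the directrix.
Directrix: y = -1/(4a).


a = 0.3230
1/(4a) = 0.7740
directrix: y = -0.7740 = -0.7740

y = -0.7740


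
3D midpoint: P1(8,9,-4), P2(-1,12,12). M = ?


Mx = (8- 1)/2 = 3.5000
My = (9+12)/2 = 10.5000
Mz = (-4+12)/2 = 4.0000

M = (3.5000, 10.5000, 4.0000)


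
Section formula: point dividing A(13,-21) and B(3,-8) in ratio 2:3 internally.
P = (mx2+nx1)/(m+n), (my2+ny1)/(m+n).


Px = (2*3 + 3*13)/5 = 45/5 = 9.0000
Py = (2*(-8) + 3*(-21))/5 = -79/5 = -15.8000

P = (9.0000, -15.8000)


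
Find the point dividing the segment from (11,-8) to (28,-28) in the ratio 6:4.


Px = (6*28 + 4*11)/10 = 212/10 = 21.2000
Py = (6*(-28) + 4*(-8))/10 = -200/10 = -20.0000

P = (21.2000, -20.0000)


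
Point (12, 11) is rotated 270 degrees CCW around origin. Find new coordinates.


cos(270) = 0, sin(270) = -1
x' = 12*0 - 11*(-1) = 11
y' = 12*(-1) + 11*0 = -12

(11, -12)


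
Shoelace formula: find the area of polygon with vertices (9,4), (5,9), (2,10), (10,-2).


sum(xi*y_{i+1}) = 9*9 + 5*10 + 2*(-2) + 10*4 = 167
sum(yi*x_{i+1}) = 4*5 + 9*2 + 10*10 - 2*9 = 120
Area = |167 - 120|/2 = 47/2 = 23.5000

23.5000 sq units


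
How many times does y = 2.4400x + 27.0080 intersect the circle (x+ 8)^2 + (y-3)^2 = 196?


Substitute y = 2.4400x + 27.0080: (x+ 8)^2 + (2.4400x+27.0080-3)^2 = 196
Expand to Ax^2 + Bx + C = 0, where b-k = 24.008
A = 1+m^2 = 6.9536
B = 2(m(b-k) - h) = 2(2.4400*24.008 + 8) = 133.15904
C = h^2 + (b-k)^2 - r^2 = 64 + 576.384064 - 196 = 444.384064
disc = B^2-4AC = 17731.3299 - 12360.2761 = 5371.0538
disc > 0

2 intersection points


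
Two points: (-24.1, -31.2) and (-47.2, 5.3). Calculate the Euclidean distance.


dx = -47.2 + 24.1 = -23.1
dy = 5.3 + 31.2 = 36.5
d = sqrt(533.61 + 1332.25) = sqrt(1865.86) = 43.1956

43.1956


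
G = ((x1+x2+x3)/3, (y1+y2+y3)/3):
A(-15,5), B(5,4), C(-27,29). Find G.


Gx = (-15+5- 27)/3 = -37/3 = -12.3333
Gy = (5+4+29)/3 = 38/3 = 12.6667

G = (-12.3333, 12.6667)


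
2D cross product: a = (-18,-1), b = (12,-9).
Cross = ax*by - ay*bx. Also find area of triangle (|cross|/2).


cross = -18*(-9) + 1*12 = 162 + 12 = 174
Triangle area = |174|/2 = 174/2 = 87.0000

cross = 174, triangle area = 87.0000


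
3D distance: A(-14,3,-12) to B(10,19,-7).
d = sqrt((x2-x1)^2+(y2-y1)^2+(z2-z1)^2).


dx=24, dy=16, dz=5
d = sqrt(576+256+25) = sqrt(857) = 29.2746

29.2746


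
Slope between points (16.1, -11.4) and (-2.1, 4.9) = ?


dy = 4.9 + 11.4 = 16.3
dx = -2.1 - 16.1 = -18.2
m = 16.3/(-18.2) = -0.8956

m = -0.8956


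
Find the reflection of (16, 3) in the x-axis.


Reflection rule for x-axis: (x, -y)
(16, 3) -> (16, -3)

(16, -3)


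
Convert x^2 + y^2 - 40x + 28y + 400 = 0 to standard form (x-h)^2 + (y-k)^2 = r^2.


h = -D/2 = 40/2 = 20
k = -E/2 = -28/2 = -14
r^2 = h^2 + k^2 - F = 400 + 196 - 400 = 196
r = 14

Center (20, -14), radius = 14


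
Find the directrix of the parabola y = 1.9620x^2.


a = 1.9620
1/(4a) = 0.1274
directrix: y = -0.1274 = -0.1274

y = -0.1274


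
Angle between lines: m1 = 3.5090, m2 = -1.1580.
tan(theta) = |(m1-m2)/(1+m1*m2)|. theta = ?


m1-m2 = 4.667
1+m1*m2 = -3.063422
tan(theta) = |4.667/(-3.063422)| = 1.523460
theta = arctan(|4.667/(-3.063422)|) = 56.7191 degrees (acute angle)

56.7191 degrees


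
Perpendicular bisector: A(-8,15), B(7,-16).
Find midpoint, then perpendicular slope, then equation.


Midpoint = (-0.5, -0.5)
Slope of AB = dy/dx = -31/15 = -2.0667
Perp slope = -dx/dy = 15/31 = 0.4839
b = My - (perp slope)*Mx = -0.5 + (15*(-0.5))/(-31) = -0.5 + 0.2419 = -0.2581

y = 0.4839x - 0.2581


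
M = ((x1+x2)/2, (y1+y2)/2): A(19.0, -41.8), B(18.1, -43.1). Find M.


Mx = (19.0 + 18.1)/2 = 37.1/2 = 18.5500
My = (-41.8 - 43.1)/2 = -84.9/2 = -42.4500

(18.5500, -42.4500)


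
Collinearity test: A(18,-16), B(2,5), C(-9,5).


18*(5-5) + 2*(5+ 16) - 9*(-16-5)
= 0 + 42 + 189 = 231

No, not collinear (determinant = 231)


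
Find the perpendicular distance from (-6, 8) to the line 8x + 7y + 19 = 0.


|8*(-6) + 7*8 + 19| = |27| = 27
sqrt(64 + 49) = sqrt(113) = 10.6301
d = 27/sqrt(113) = 2.5399

2.5399


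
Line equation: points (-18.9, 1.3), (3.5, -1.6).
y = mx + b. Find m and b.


m = (-2.9)/(22.4) = -0.1295
b = y1 - m*x1 = 1.3 - (-2.9*(-18.9))/(22.4) = 1.3 - 2.4469 = -1.1469

y = -0.1295x - 1.1469


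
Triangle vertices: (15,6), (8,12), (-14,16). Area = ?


15*(12-16) = -60
8*(16-6) = 80
-14*(6-12) = 84
sum = 104
Area = |104|/2 = 52.0000

52.0000 sq units


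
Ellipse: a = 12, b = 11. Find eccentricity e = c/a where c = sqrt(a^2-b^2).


c = sqrt(144-121) = sqrt(23) = 4.7958
e = c/a = sqrt(23)/12 = 0.3997

e = 0.3997


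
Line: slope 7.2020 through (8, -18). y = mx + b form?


y + 18 = 7.2020(x - 8)
y = 7.2020x - 18 - 7.2020*8
y = 7.2020x - 75.6160

y = 7.2020x - 75.6160


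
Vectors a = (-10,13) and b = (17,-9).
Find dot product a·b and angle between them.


a·b = -10*17 + 13*(-9) = -170 - 117 = -287
|a| = sqrt(100+169) = 16.4012
|b| = sqrt(289+81) = 19.2354
cos(theta) = -287/(sqrt(269)*sqrt(370)) = -287/sqrt(99530) = -0.909714
theta = arccos(-287/sqrt(99530)) = 155.4659 degrees

a·b = -287, theta = 155.4659 deg


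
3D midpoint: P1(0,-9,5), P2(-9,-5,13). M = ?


Mx = (0- 9)/2 = -4.5000
My = (-9- 5)/2 = -7.0000
Mz = (5+13)/2 = 9.0000

M = (-4.5000, -7.0000, 9.0000)


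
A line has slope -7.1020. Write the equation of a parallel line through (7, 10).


Parallel lines have equal slopes.
m2 = -7.1020
b2 = 10 + 7.1020*7 = 59.7140

y = -7.1020x + 59.7140


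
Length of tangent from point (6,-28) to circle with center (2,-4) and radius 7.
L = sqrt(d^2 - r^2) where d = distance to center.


d = sqrt((6-2)^2 + (-28+ 4)^2) = sqrt(16+576) = 24.3311
L = sqrt(592.0000 - 49) = sqrt(543.0000) = 23.3024

23.3024


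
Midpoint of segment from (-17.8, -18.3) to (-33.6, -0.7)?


Mx = (-17.8 - 33.6)/2 = -51.4/2 = -25.7000
My = (-18.3 - 0.7)/2 = -19.0/2 = -9.5000

(-25.7000, -9.5000)


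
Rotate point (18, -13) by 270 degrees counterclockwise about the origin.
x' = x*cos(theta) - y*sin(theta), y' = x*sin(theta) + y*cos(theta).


cos(270) = 0, sin(270) = -1
x' = 18*0 + 13*(-1) = -13
y' = 18*(-1) - 13*0 = -18

(-13, -18)


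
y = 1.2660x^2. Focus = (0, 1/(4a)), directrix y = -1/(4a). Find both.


a = 1.2660
1/(4a) = 0.1975
Focus = (0, 0.1975)
Directrix: y = -0.1975

Focus = (0, 0.1975), Directrix: y = -0.1975


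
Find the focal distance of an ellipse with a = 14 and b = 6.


c^2 = 14^2 - 6^2 = 196 - 36 = 160
c = sqrt(160) = 12.6491

c = 12.6491


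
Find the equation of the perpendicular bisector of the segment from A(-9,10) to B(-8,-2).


Midpoint = (-8.5, 4)
Slope of AB = dy/dx = -12/1 = -12.0000
Perp slope = -dx/dy = 1/12 = 0.0833
b = My - (perp slope)*Mx = 4 + (1*(-8.5))/(-12) = 4 + 0.7083 = 4.7083

y = 0.0833x + 4.7083


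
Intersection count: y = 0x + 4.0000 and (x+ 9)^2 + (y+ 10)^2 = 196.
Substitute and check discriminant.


Substitute y = 0x + 4.0000: (x+ 9)^2 + (0x+4.0000+ 10)^2 = 196
Expand to Ax^2 + Bx + C = 0, where b-k = 14
A = 1+m^2 = 1
B = 2(m(b-k) - h) = 2(0*14 + 9) = 18
C = h^2 + (b-k)^2 - r^2 = 81 + 196 - 196 = 81
disc = B^2-4AC = 324.0000 - 324.0000 = 0
disc = 0

1 intersection point (tangent)
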